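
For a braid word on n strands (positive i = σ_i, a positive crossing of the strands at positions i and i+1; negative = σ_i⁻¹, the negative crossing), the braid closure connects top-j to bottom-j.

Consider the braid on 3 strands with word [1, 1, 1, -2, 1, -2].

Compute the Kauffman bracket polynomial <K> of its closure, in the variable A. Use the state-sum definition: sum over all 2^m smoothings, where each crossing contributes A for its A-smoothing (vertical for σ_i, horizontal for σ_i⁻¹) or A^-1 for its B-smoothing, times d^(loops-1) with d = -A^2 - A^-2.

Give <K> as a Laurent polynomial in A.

Braid: s1 s1 s1 s2^-1 s1 s2^-1 on 3 strands, 6 crossings.
Writhe w = (#positive) - (#negative) = 4 - 2 = 2.
Enumerate smoothing states for the bracket polynomial. There are 2^6 = 64 states.
Each crossing splits two ways (0=vertical, 1=horizontal). The state's weight is A^(#A-smoothings - #B-smoothings) * d^(loops - 1).
Tabulate the states by total A-exponent and number of loops L (A-exp: L × count):
  A^6: L=3 ×1
  A^4: L=2 ×6
  A^2: L=1 ×11, L=3 ×4
  A^0: L=2 ×19, L=4 ×1
  A^-2: L=3 ×15
  A^-4: L=4 ×6
  A^-6: L=5 ×1
Each group contributes A^e * Σ count * d^(L-1):
Powers of d = -A^2 - A^-2: d^2 = A^4 + 2 + A^-4; d^3 = -A^6 - 3*A^2 - 3*A^-2 - A^-6; d^4 = A^8 + 4*A^4 + 6 + 4*A^-4 + A^-8.
  A^6 * (d^2) = A^10 + 2*A^6 + A^2
  A^4 * (6*d) = -6*A^6 - 6*A^2
  A^2 * (11 + 4*d^2) = 4*A^6 + 19*A^2 + 4*A^-2
  A^0 * (19*d + d^3) = -A^6 - 22*A^2 - 22*A^-2 - A^-6
  A^-2 * (15*d^2) = 15*A^2 + 30*A^-2 + 15*A^-6
  A^-4 * (6*d^3) = -6*A^2 - 18*A^-2 - 18*A^-6 - 6*A^-10
  A^-6 * (d^4) = A^2 + 4*A^-2 + 6*A^-6 + 4*A^-10 + A^-14
Summing the groups: <K> = A^10 - A^6 + 2*A^2 - 2*A^-2 + 2*A^-6 - 2*A^-10 + A^-14

Answer: A^10 - A^6 + 2*A^2 - 2*A^-2 + 2*A^-6 - 2*A^-10 + A^-14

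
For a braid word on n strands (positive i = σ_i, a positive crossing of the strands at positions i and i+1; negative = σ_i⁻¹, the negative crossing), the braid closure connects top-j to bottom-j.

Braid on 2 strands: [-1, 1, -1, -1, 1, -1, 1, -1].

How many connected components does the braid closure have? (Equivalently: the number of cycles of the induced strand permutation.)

Track the strand permutation on 2 strands, starting from identity.
  step 1: s1^-1 swaps positions 1,2 -> [2 1]
  step 2: s1 swaps positions 1,2 -> [1 2]
  step 3: s1^-1 swaps positions 1,2 -> [2 1]
  step 4: s1^-1 swaps positions 1,2 -> [1 2]
  step 5: s1 swaps positions 1,2 -> [2 1]
  step 6: s1^-1 swaps positions 1,2 -> [1 2]
  step 7: s1 swaps positions 1,2 -> [2 1]
  step 8: s1^-1 swaps positions 1,2 -> [1 2]
Final permutation (position -> original strand): [1 2]
Closure components = cycle count of this permutation = 2.

Answer: 2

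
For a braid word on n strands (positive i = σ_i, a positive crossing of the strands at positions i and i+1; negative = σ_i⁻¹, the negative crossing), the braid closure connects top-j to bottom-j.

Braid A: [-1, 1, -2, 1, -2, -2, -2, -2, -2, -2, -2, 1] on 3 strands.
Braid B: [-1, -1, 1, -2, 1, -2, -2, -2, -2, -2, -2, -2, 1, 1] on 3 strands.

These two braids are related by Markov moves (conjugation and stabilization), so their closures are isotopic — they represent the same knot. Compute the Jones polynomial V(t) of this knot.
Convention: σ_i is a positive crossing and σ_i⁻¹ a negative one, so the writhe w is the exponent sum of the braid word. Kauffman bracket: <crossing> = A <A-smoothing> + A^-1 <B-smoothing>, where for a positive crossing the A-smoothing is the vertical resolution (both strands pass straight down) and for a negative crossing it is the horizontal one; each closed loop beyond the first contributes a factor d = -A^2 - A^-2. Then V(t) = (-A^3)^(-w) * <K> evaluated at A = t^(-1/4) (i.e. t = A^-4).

Markov-equivalent braids have isotopic closures, hence identical knot invariants. Strip the Markov moves from each word to reach a common short braid β, then compute V(t) once on β.
Braid A: s1^-1 s1 s2^-1 s1 s2^-1 s2^-1 s2^-1 s2^-1 s2^-1 s2^-1 s2^-1 s1 on 3 strands reduces by inverse Markov moves (closure unchanged at each step):
  Deconjugate: the word is γ·β·γ⁻¹ with γ = s1^-1 (prefix) and γ⁻¹ = s1 (suffix); strip both.
Reduced to β = s1 s2^-1 s1 s2^-1 s2^-1 s2^-1 s2^-1 s2^-1 s2^-1 s2^-1 on 3 strands, 10 crossings.
Braid B: s1^-1 s1^-1 s1 s2^-1 s1 s2^-1 s2^-1 s2^-1 s2^-1 s2^-1 s2^-1 s2^-1 s1 s1 on 3 strands reduces by inverse Markov moves (closure unchanged at each step):
  Deconjugate: the word is γ·β·γ⁻¹ with γ = s1^-1 s1^-1 (prefix) and γ⁻¹ = s1 s1 (suffix); strip both.
Reduced to β = s1 s2^-1 s1 s2^-1 s2^-1 s2^-1 s2^-1 s2^-1 s2^-1 s2^-1 on 3 strands, 10 crossings.
Both give the same β = s1 s2^-1 s1 s2^-1 s2^-1 s2^-1 s2^-1 s2^-1 s2^-1 s2^-1 on 3 strands, so one state sum suffices:
Braid: s1 s2^-1 s1 s2^-1 s2^-1 s2^-1 s2^-1 s2^-1 s2^-1 s2^-1 on 3 strands, 10 crossings.
Writhe w = (#positive) - (#negative) = 2 - 8 = -6.
State-sum expansion of <K>. There are 2^10 = 1024 states.
For each crossing: s=0 is the vertical smoothing, s=1 horizontal. Crossing k contributes A^(sign_k * (1 - 2*s_k)); loop factor d = -A^2 - A^-2.
Tabulate the states by total A-exponent and number of loops L (A-exp: L × count):
  A^10: L=9 ×1
  A^8: L=8 ×10
  A^6: L=7 ×45
  A^4: L=6 ×119, L=8 ×1
  A^2: L=5 ×203, L=7 ×7
  A^0: L=4 ×231, L=6 ×21
  A^-2: L=3 ×175, L=5 ×35
  A^-4: L=2 ×85, L=4 ×35
  A^-6: L=1 ×23, L=3 ×22
  A^-8: L=2 ×10
  A^-10: L=3 ×1
Each group contributes A^e * Σ count * d^(L-1):
Powers of d = -A^2 - A^-2: d^2 = A^4 + 2 + A^-4; d^3 = -A^6 - 3*A^2 - 3*A^-2 - A^-6; d^4 = A^8 + 4*A^4 + 6 + 4*A^-4 + A^-8; d^5 = -A^10 - 5*A^6 - 10*A^2 - 10*A^-2 - 5*A^-6 - A^-10; d^6 = A^12 + 6*A^8 + 15*A^4 + 20 + 15*A^-4 + 6*A^-8 + A^-12; d^7 = -A^14 - 7*A^10 - 21*A^6 - 35*A^2 - 35*A^-2 - 21*A^-6 - 7*A^-10 - A^-14; d^8 = A^16 + 8*A^12 + 28*A^8 + 56*A^4 + 70 + 56*A^-4 + 28*A^-8 + 8*A^-12 + A^-16.
  A^10 * (d^8) = A^26 + 8*A^22 + 28*A^18 + 56*A^14 + 70*A^10 + 56*A^6 + 28*A^2 + 8*A^-2 + A^-6
  A^8 * (10*d^7) = -10*A^22 - 70*A^18 - 210*A^14 - 350*A^10 - 350*A^6 - 210*A^2 - 70*A^-2 - 10*A^-6
  A^6 * (45*d^6) = 45*A^18 + 270*A^14 + 675*A^10 + 900*A^6 + 675*A^2 + 270*A^-2 + 45*A^-6
  A^4 * (119*d^5 + d^7) = -A^18 - 126*A^14 - 616*A^10 - 1225*A^6 - 1225*A^2 - 616*A^-2 - 126*A^-6 - A^-10
  A^2 * (203*d^4 + 7*d^6) = 7*A^14 + 245*A^10 + 917*A^6 + 1358*A^2 + 917*A^-2 + 245*A^-6 + 7*A^-10
  A^0 * (231*d^3 + 21*d^5) = -21*A^10 - 336*A^6 - 903*A^2 - 903*A^-2 - 336*A^-6 - 21*A^-10
  A^-2 * (175*d^2 + 35*d^4) = 35*A^6 + 315*A^2 + 560*A^-2 + 315*A^-6 + 35*A^-10
  A^-4 * (85*d + 35*d^3) = -35*A^2 - 190*A^-2 - 190*A^-6 - 35*A^-10
  A^-6 * (23 + 22*d^2) = 22*A^-2 + 67*A^-6 + 22*A^-10
  A^-8 * (10*d) = -10*A^-6 - 10*A^-10
  A^-10 * (d^2) = A^-6 + 2*A^-10 + A^-14
Summing the groups: <K> = A^26 - 2*A^22 + 2*A^18 - 3*A^14 + 3*A^10 - 3*A^6 + 3*A^2 - 2*A^-2 + 2*A^-6 - A^-10 + A^-14
Normalise by the writhe: (-A^3)^(-w) = (-A^3)^(6) = A^18, so f(A) = A^18 * <K> = A^44 - 2*A^40 + 2*A^36 - 3*A^32 + 3*A^28 - 3*A^24 + 3*A^20 - 2*A^16 + 2*A^12 - A^8 + A^4.
Substitute A = t^(-1/4), i.e. A^e → t^(-e/4): V(t) = t^-1 - t^-2 + 2*t^-3 - 2*t^-4 + 3*t^-5 - 3*t^-6 + 3*t^-7 - 3*t^-8 + 2*t^-9 - 2*t^-10 + t^-11

Answer: t^-1 - t^-2 + 2*t^-3 - 2*t^-4 + 3*t^-5 - 3*t^-6 + 3*t^-7 - 3*t^-8 + 2*t^-9 - 2*t^-10 + t^-11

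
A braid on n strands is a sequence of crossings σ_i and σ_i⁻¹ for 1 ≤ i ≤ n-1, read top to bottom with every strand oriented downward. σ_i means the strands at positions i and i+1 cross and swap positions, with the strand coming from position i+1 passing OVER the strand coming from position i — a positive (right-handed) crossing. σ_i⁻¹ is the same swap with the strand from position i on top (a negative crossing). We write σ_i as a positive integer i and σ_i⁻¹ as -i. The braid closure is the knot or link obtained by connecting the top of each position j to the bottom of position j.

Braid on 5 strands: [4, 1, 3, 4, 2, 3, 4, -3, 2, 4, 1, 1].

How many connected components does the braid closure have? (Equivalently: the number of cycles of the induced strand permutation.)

1

Derivation:
Track the strand permutation on 5 strands, starting from identity.
  step 1: s4 swaps positions 4,5 -> [1 2 3 5 4]
  step 2: s1 swaps positions 1,2 -> [2 1 3 5 4]
  step 3: s3 swaps positions 3,4 -> [2 1 5 3 4]
  step 4: s4 swaps positions 4,5 -> [2 1 5 4 3]
  step 5: s2 swaps positions 2,3 -> [2 5 1 4 3]
  step 6: s3 swaps positions 3,4 -> [2 5 4 1 3]
  step 7: s4 swaps positions 4,5 -> [2 5 4 3 1]
  step 8: s3^-1 swaps positions 3,4 -> [2 5 3 4 1]
  step 9: s2 swaps positions 2,3 -> [2 3 5 4 1]
  step 10: s4 swaps positions 4,5 -> [2 3 5 1 4]
  step 11: s1 swaps positions 1,2 -> [3 2 5 1 4]
  step 12: s1 swaps positions 1,2 -> [2 3 5 1 4]
Final permutation (position -> original strand): [2 3 5 1 4]
Closure components = cycle count of this permutation = 1.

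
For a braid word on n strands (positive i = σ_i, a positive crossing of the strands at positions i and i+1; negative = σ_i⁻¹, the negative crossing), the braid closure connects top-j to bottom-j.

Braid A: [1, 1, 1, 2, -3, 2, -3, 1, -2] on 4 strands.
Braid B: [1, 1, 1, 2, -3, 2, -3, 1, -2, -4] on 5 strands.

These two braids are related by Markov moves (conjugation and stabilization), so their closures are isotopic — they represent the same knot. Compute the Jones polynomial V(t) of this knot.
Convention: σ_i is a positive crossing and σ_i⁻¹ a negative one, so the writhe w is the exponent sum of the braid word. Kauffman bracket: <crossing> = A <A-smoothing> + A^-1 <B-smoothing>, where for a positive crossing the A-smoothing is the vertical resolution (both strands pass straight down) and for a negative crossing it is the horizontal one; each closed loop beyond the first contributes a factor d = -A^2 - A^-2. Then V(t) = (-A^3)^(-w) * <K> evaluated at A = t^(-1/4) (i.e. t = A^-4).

Markov-equivalent braids have isotopic closures, hence identical knot invariants. Strip the Markov moves from each word to reach a common short braid β, then compute V(t) once on β.
Braid A: s1 s1 s1 s2 s3^-1 s2 s3^-1 s1 s2^-1 on 4 strands has no conjugating prefix/suffix or stabilization to strip; take β = s1 s1 s1 s2 s3^-1 s2 s3^-1 s1 s2^-1.
Braid B: s1 s1 s1 s2 s3^-1 s2 s3^-1 s1 s2^-1 s4^-1 on 5 strands reduces by inverse Markov moves (closure unchanged at each step):
  Destabilize: the word has the form β·s4^-1 where s4^-1 occurs only as the final letter (β ∈ B_4); drop it and the last strand → 4 strands.
Reduced to β = s1 s1 s1 s2 s3^-1 s2 s3^-1 s1 s2^-1 on 4 strands, 9 crossings.
Both give the same β = s1 s1 s1 s2 s3^-1 s2 s3^-1 s1 s2^-1 on 4 strands, so one state sum suffices:
Braid: s1 s1 s1 s2 s3^-1 s2 s3^-1 s1 s2^-1 on 4 strands, 9 crossings.
Writhe w = (#positive) - (#negative) = 6 - 3 = 3.
Computing the Kauffman bracket via state sum. There are 2^9 = 512 states.
Each crossing splits two ways (0=vertical, 1=horizontal). The state's weight is A^(#A-smoothings - #B-smoothings) * d^(loops - 1).
Tabulate the states by total A-exponent and number of loops L (A-exp: L × count):
  A^9: L=3 ×1
  A^7: L=2 ×7, L=4 ×2
  A^5: L=1 ×12, L=3 ×24
  A^3: L=2 ×66, L=4 ×18
  A^1: L=1 ×35, L=3 ×84, L=5 ×7
  A^-1: L=2 ×73, L=4 ×52, L=6 ×1
  A^-3: L=3 ×68, L=5 ×16
  A^-5: L=4 ×34, L=6 ×2
  A^-7: L=5 ×9
  A^-9: L=6 ×1
Each group contributes A^e * Σ count * d^(L-1):
Powers of d = -A^2 - A^-2: d^2 = A^4 + 2 + A^-4; d^3 = -A^6 - 3*A^2 - 3*A^-2 - A^-6; d^4 = A^8 + 4*A^4 + 6 + 4*A^-4 + A^-8; d^5 = -A^10 - 5*A^6 - 10*A^2 - 10*A^-2 - 5*A^-6 - A^-10.
  A^9 * (d^2) = A^13 + 2*A^9 + A^5
  A^7 * (7*d + 2*d^3) = -2*A^13 - 13*A^9 - 13*A^5 - 2*A
  A^5 * (12 + 24*d^2) = 24*A^9 + 60*A^5 + 24*A
  A^3 * (66*d + 18*d^3) = -18*A^9 - 120*A^5 - 120*A - 18*A^-3
  A^1 * (35 + 84*d^2 + 7*d^4) = 7*A^9 + 112*A^5 + 245*A + 112*A^-3 + 7*A^-7
  A^-1 * (73*d + 52*d^3 + d^5) = -A^9 - 57*A^5 - 239*A - 239*A^-3 - 57*A^-7 - A^-11
  A^-3 * (68*d^2 + 16*d^4) = 16*A^5 + 132*A + 232*A^-3 + 132*A^-7 + 16*A^-11
  A^-5 * (34*d^3 + 2*d^5) = -2*A^5 - 44*A - 122*A^-3 - 122*A^-7 - 44*A^-11 - 2*A^-15
  A^-7 * (9*d^4) = 9*A + 36*A^-3 + 54*A^-7 + 36*A^-11 + 9*A^-15
  A^-9 * (d^5) = -A - 5*A^-3 - 10*A^-7 - 10*A^-11 - 5*A^-15 - A^-19
Summing the groups: <K> = -A^13 + A^9 - 3*A^5 + 4*A - 4*A^-3 + 4*A^-7 - 3*A^-11 + 2*A^-15 - A^-19
Normalise by the writhe: (-A^3)^(-w) = (-A^3)^(-3) = -A^-9, so f(A) = -A^-9 * <K> = A^4 - 1 + 3*A^-4 - 4*A^-8 + 4*A^-12 - 4*A^-16 + 3*A^-20 - 2*A^-24 + A^-28.
Substitute A = t^(-1/4), i.e. A^e → t^(-e/4): V(t) = t^7 - 2*t^6 + 3*t^5 - 4*t^4 + 4*t^3 - 4*t^2 + 3*t - 1 + t^-1

Answer: t^7 - 2*t^6 + 3*t^5 - 4*t^4 + 4*t^3 - 4*t^2 + 3*t - 1 + t^-1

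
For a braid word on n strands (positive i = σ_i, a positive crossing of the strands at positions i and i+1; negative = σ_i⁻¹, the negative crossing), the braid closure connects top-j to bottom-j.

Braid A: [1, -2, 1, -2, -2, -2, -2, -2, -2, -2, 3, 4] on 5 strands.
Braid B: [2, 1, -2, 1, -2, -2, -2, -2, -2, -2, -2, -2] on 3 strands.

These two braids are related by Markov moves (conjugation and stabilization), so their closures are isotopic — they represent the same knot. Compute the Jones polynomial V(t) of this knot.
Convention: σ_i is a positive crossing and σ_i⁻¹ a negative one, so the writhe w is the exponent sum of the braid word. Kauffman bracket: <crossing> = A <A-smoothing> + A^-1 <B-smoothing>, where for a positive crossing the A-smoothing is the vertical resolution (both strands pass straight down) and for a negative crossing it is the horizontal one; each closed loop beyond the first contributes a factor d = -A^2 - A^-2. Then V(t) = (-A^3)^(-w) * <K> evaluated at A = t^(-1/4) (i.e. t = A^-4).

Markov-equivalent braids have isotopic closures, hence identical knot invariants. Strip the Markov moves from each word to reach a common short braid β, then compute V(t) once on β.
Braid A: s1 s2^-1 s1 s2^-1 s2^-1 s2^-1 s2^-1 s2^-1 s2^-1 s2^-1 s3 s4 on 5 strands reduces by inverse Markov moves (closure unchanged at each step):
  Destabilize: the word has the form β·s4 where s4 occurs only as the final letter (β ∈ B_4); drop it and the last strand → 4 strands.
  Destabilize: the word has the form β·s3 where s3 occurs only as the final letter (β ∈ B_3); drop it and the last strand → 3 strands.
Reduced to β = s1 s2^-1 s1 s2^-1 s2^-1 s2^-1 s2^-1 s2^-1 s2^-1 s2^-1 on 3 strands, 10 crossings.
Braid B: s2 s1 s2^-1 s1 s2^-1 s2^-1 s2^-1 s2^-1 s2^-1 s2^-1 s2^-1 s2^-1 on 3 strands reduces by inverse Markov moves (closure unchanged at each step):
  Deconjugate: the word is γ·β·γ⁻¹ with γ = s2 (prefix) and γ⁻¹ = s2^-1 (suffix); strip both.
Reduced to β = s1 s2^-1 s1 s2^-1 s2^-1 s2^-1 s2^-1 s2^-1 s2^-1 s2^-1 on 3 strands, 10 crossings.
Both give the same β = s1 s2^-1 s1 s2^-1 s2^-1 s2^-1 s2^-1 s2^-1 s2^-1 s2^-1 on 3 strands, so one state sum suffices:
Braid: s1 s2^-1 s1 s2^-1 s2^-1 s2^-1 s2^-1 s2^-1 s2^-1 s2^-1 on 3 strands, 10 crossings.
Writhe w = (#positive) - (#negative) = 2 - 8 = -6.
Computing the Kauffman bracket via state sum. There are 2^10 = 1024 states.
Smooth each crossing (0=||, 1=⌣⌢); contribution A^(Σ sign_k(1-2s_k)) * d^(L-1).
Tabulate the states by total A-exponent and number of loops L (A-exp: L × count):
  A^10: L=9 ×1
  A^8: L=8 ×10
  A^6: L=7 ×45
  A^4: L=6 ×119, L=8 ×1
  A^2: L=5 ×203, L=7 ×7
  A^0: L=4 ×231, L=6 ×21
  A^-2: L=3 ×175, L=5 ×35
  A^-4: L=2 ×85, L=4 ×35
  A^-6: L=1 ×23, L=3 ×22
  A^-8: L=2 ×10
  A^-10: L=3 ×1
Each group contributes A^e * Σ count * d^(L-1):
Powers of d = -A^2 - A^-2: d^2 = A^4 + 2 + A^-4; d^3 = -A^6 - 3*A^2 - 3*A^-2 - A^-6; d^4 = A^8 + 4*A^4 + 6 + 4*A^-4 + A^-8; d^5 = -A^10 - 5*A^6 - 10*A^2 - 10*A^-2 - 5*A^-6 - A^-10; d^6 = A^12 + 6*A^8 + 15*A^4 + 20 + 15*A^-4 + 6*A^-8 + A^-12; d^7 = -A^14 - 7*A^10 - 21*A^6 - 35*A^2 - 35*A^-2 - 21*A^-6 - 7*A^-10 - A^-14; d^8 = A^16 + 8*A^12 + 28*A^8 + 56*A^4 + 70 + 56*A^-4 + 28*A^-8 + 8*A^-12 + A^-16.
  A^10 * (d^8) = A^26 + 8*A^22 + 28*A^18 + 56*A^14 + 70*A^10 + 56*A^6 + 28*A^2 + 8*A^-2 + A^-6
  A^8 * (10*d^7) = -10*A^22 - 70*A^18 - 210*A^14 - 350*A^10 - 350*A^6 - 210*A^2 - 70*A^-2 - 10*A^-6
  A^6 * (45*d^6) = 45*A^18 + 270*A^14 + 675*A^10 + 900*A^6 + 675*A^2 + 270*A^-2 + 45*A^-6
  A^4 * (119*d^5 + d^7) = -A^18 - 126*A^14 - 616*A^10 - 1225*A^6 - 1225*A^2 - 616*A^-2 - 126*A^-6 - A^-10
  A^2 * (203*d^4 + 7*d^6) = 7*A^14 + 245*A^10 + 917*A^6 + 1358*A^2 + 917*A^-2 + 245*A^-6 + 7*A^-10
  A^0 * (231*d^3 + 21*d^5) = -21*A^10 - 336*A^6 - 903*A^2 - 903*A^-2 - 336*A^-6 - 21*A^-10
  A^-2 * (175*d^2 + 35*d^4) = 35*A^6 + 315*A^2 + 560*A^-2 + 315*A^-6 + 35*A^-10
  A^-4 * (85*d + 35*d^3) = -35*A^2 - 190*A^-2 - 190*A^-6 - 35*A^-10
  A^-6 * (23 + 22*d^2) = 22*A^-2 + 67*A^-6 + 22*A^-10
  A^-8 * (10*d) = -10*A^-6 - 10*A^-10
  A^-10 * (d^2) = A^-6 + 2*A^-10 + A^-14
Summing the groups: <K> = A^26 - 2*A^22 + 2*A^18 - 3*A^14 + 3*A^10 - 3*A^6 + 3*A^2 - 2*A^-2 + 2*A^-6 - A^-10 + A^-14
Normalise by the writhe: (-A^3)^(-w) = (-A^3)^(6) = A^18, so f(A) = A^18 * <K> = A^44 - 2*A^40 + 2*A^36 - 3*A^32 + 3*A^28 - 3*A^24 + 3*A^20 - 2*A^16 + 2*A^12 - A^8 + A^4.
Substitute A = t^(-1/4), i.e. A^e → t^(-e/4): V(t) = t^-1 - t^-2 + 2*t^-3 - 2*t^-4 + 3*t^-5 - 3*t^-6 + 3*t^-7 - 3*t^-8 + 2*t^-9 - 2*t^-10 + t^-11

Answer: t^-1 - t^-2 + 2*t^-3 - 2*t^-4 + 3*t^-5 - 3*t^-6 + 3*t^-7 - 3*t^-8 + 2*t^-9 - 2*t^-10 + t^-11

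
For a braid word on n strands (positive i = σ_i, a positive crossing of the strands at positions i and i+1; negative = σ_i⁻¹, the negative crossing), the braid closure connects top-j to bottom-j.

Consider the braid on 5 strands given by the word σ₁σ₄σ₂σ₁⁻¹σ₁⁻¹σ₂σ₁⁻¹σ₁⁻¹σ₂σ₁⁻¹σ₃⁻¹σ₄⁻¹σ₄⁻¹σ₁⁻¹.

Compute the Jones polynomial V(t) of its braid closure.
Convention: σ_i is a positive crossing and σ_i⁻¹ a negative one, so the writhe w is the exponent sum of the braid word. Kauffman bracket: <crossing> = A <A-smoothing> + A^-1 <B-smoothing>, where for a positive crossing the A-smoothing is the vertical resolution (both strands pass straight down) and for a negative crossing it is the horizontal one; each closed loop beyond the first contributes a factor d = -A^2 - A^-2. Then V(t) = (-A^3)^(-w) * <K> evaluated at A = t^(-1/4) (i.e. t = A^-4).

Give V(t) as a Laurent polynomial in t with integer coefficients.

The presented braid s1 s4 s2 s1^-1 s1^-1 s2 s1^-1 s1^-1 s2 s1^-1 s3^-1 s4^-1 s4^-1 s1^-1 on 5 strands reduces by inverse Markov moves (closure unchanged at each step):
  Deconjugate: the word is γ·β·γ⁻¹ with γ = s1 s4 (prefix) and γ⁻¹ = s4^-1 s1^-1 (suffix); strip both.
  Destabilize: the word has the form β·s4^-1 where s4^-1 occurs only as the final letter (β ∈ B_4); drop it and the last strand → 4 strands.
  Destabilize: the word has the form β·s3^-1 where s3^-1 occurs only as the final letter (β ∈ B_3); drop it and the last strand → 3 strands.
Reduced to β = s2 s1^-1 s1^-1 s2 s1^-1 s1^-1 s2 s1^-1 on 3 strands, 8 crossings.
Compute on β:
Braid: s2 s1^-1 s1^-1 s2 s1^-1 s1^-1 s2 s1^-1 on 3 strands, 8 crossings.
Writhe w = (#positive) - (#negative) = 3 - 5 = -2.
State-sum expansion of <K>. There are 2^8 = 256 states.
Smooth each crossing (0=||, 1=⌣⌢); contribution A^(Σ sign_k(1-2s_k)) * d^(L-1).
Tabulate the states by total A-exponent and number of loops L (A-exp: L × count):
  A^8: L=6 ×1
  A^6: L=5 ×8
  A^4: L=4 ×28
  A^2: L=3 ×55, L=5 ×1
  A^0: L=2 ×63, L=4 ×7
  A^-2: L=1 ×35, L=3 ×21
  A^-4: L=2 ×26, L=4 ×2
  A^-6: L=3 ×8
  A^-8: L=4 ×1
Each group contributes A^e * Σ count * d^(L-1):
Powers of d = -A^2 - A^-2: d^2 = A^4 + 2 + A^-4; d^3 = -A^6 - 3*A^2 - 3*A^-2 - A^-6; d^4 = A^8 + 4*A^4 + 6 + 4*A^-4 + A^-8; d^5 = -A^10 - 5*A^6 - 10*A^2 - 10*A^-2 - 5*A^-6 - A^-10.
  A^8 * (d^5) = -A^18 - 5*A^14 - 10*A^10 - 10*A^6 - 5*A^2 - A^-2
  A^6 * (8*d^4) = 8*A^14 + 32*A^10 + 48*A^6 + 32*A^2 + 8*A^-2
  A^4 * (28*d^3) = -28*A^10 - 84*A^6 - 84*A^2 - 28*A^-2
  A^2 * (55*d^2 + d^4) = A^10 + 59*A^6 + 116*A^2 + 59*A^-2 + A^-6
  A^0 * (63*d + 7*d^3) = -7*A^6 - 84*A^2 - 84*A^-2 - 7*A^-6
  A^-2 * (35 + 21*d^2) = 21*A^2 + 77*A^-2 + 21*A^-6
  A^-4 * (26*d + 2*d^3) = -2*A^2 - 32*A^-2 - 32*A^-6 - 2*A^-10
  A^-6 * (8*d^2) = 8*A^-2 + 16*A^-6 + 8*A^-10
  A^-8 * (d^3) = -A^-2 - 3*A^-6 - 3*A^-10 - A^-14
Summing the groups: <K> = -A^18 + 3*A^14 - 5*A^10 + 6*A^6 - 6*A^2 + 6*A^-2 - 4*A^-6 + 3*A^-10 - A^-14
Normalise by the writhe: (-A^3)^(-w) = (-A^3)^(2) = A^6, so f(A) = A^6 * <K> = -A^24 + 3*A^20 - 5*A^16 + 6*A^12 - 6*A^8 + 6*A^4 - 4 + 3*A^-4 - A^-8.
Substitute A = t^(-1/4), i.e. A^e → t^(-e/4): V(t) = -t^2 + 3*t - 4 + 6*t^-1 - 6*t^-2 + 6*t^-3 - 5*t^-4 + 3*t^-5 - t^-6

Answer: -t^2 + 3*t - 4 + 6*t^-1 - 6*t^-2 + 6*t^-3 - 5*t^-4 + 3*t^-5 - t^-6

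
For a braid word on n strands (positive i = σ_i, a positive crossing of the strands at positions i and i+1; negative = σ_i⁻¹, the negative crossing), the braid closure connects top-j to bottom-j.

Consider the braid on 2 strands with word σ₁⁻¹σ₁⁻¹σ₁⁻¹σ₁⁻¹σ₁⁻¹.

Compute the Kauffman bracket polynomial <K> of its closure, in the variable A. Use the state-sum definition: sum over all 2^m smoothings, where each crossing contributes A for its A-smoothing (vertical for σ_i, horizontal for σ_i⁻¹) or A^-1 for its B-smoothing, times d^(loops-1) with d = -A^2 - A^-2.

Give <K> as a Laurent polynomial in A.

Braid: s1^-1 s1^-1 s1^-1 s1^-1 s1^-1 on 2 strands, 5 crossings.
Writhe w = (#positive) - (#negative) = 0 - 5 = -5.
State-sum expansion of <K>. There are 2^5 = 32 states.
Each crossing splits two ways (0=vertical, 1=horizontal). The state's weight is A^(#A-smoothings - #B-smoothings) * d^(loops - 1).
  state 00000: A-exp=-5, loops=2, term = A^-5 * d^1
  state 00001: A-exp=-3, loops=1, term = A^-3 * d^0
  state 00010: A-exp=-3, loops=1, term = A^-3 * d^0
  state 00011: A-exp=-1, loops=2, term = A^-1 * d^1
  state 00100: A-exp=-3, loops=1, term = A^-3 * d^0
  state 00101: A-exp=-1, loops=2, term = A^-1 * d^1
  state 00110: A-exp=-1, loops=2, term = A^-1 * d^1
  state 00111: A-exp=+1, loops=3, term = A^1 * d^2
  state 01000: A-exp=-3, loops=1, term = A^-3 * d^0
  state 01001: A-exp=-1, loops=2, term = A^-1 * d^1
  state 01010: A-exp=-1, loops=2, term = A^-1 * d^1
  state 01011: A-exp=+1, loops=3, term = A^1 * d^2
  state 01100: A-exp=-1, loops=2, term = A^-1 * d^1
  state 01101: A-exp=+1, loops=3, term = A^1 * d^2
  state 01110: A-exp=+1, loops=3, term = A^1 * d^2
  state 01111: A-exp=+3, loops=4, term = A^3 * d^3
  state 10000: A-exp=-3, loops=1, term = A^-3 * d^0
  state 10001: A-exp=-1, loops=2, term = A^-1 * d^1
  state 10010: A-exp=-1, loops=2, term = A^-1 * d^1
  state 10011: A-exp=+1, loops=3, term = A^1 * d^2
  state 10100: A-exp=-1, loops=2, term = A^-1 * d^1
  state 10101: A-exp=+1, loops=3, term = A^1 * d^2
  state 10110: A-exp=+1, loops=3, term = A^1 * d^2
  state 10111: A-exp=+3, loops=4, term = A^3 * d^3
  state 11000: A-exp=-1, loops=2, term = A^-1 * d^1
  state 11001: A-exp=+1, loops=3, term = A^1 * d^2
  state 11010: A-exp=+1, loops=3, term = A^1 * d^2
  state 11011: A-exp=+3, loops=4, term = A^3 * d^3
  state 11100: A-exp=+1, loops=3, term = A^1 * d^2
  state 11101: A-exp=+3, loops=4, term = A^3 * d^3
  state 11110: A-exp=+3, loops=4, term = A^3 * d^3
  state 11111: A-exp=+5, loops=5, term = A^5 * d^4
Collect the terms by A-exponent (count of states per loop number):
Powers of d = -A^2 - A^-2: d^2 = A^4 + 2 + A^-4; d^3 = -A^6 - 3*A^2 - 3*A^-2 - A^-6; d^4 = A^8 + 4*A^4 + 6 + 4*A^-4 + A^-8.
  A^5 * (d^4) = A^13 + 4*A^9 + 6*A^5 + 4*A + A^-3
  A^3 * (5*d^3) = -5*A^9 - 15*A^5 - 15*A - 5*A^-3
  A^1 * (10*d^2) = 10*A^5 + 20*A + 10*A^-3
  A^-1 * (10*d) = -10*A - 10*A^-3
  A^-3 * (5) = 5*A^-3
  A^-5 * (d) = -A^-3 - A^-7
Summing the groups: <K> = A^13 - A^9 + A^5 - A - A^-7

Answer: A^13 - A^9 + A^5 - A - A^-7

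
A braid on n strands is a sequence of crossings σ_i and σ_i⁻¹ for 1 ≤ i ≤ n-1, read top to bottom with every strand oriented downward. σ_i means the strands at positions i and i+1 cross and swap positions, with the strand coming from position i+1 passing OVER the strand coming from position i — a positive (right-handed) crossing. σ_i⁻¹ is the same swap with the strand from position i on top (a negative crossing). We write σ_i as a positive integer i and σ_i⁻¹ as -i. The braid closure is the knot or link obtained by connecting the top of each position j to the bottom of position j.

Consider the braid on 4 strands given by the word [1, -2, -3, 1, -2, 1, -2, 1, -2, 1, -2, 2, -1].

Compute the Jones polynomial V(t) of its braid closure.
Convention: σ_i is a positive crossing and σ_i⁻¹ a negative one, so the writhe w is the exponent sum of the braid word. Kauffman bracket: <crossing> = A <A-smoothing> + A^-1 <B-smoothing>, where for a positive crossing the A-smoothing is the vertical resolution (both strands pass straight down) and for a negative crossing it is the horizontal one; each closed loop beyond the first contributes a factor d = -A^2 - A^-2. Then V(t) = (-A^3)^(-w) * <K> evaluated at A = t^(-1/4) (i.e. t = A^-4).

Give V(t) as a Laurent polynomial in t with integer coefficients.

The presented braid s1 s2^-1 s3^-1 s1 s2^-1 s1 s2^-1 s1 s2^-1 s1 s2^-1 s2 s1^-1 on 4 strands reduces by inverse Markov moves (closure unchanged at each step):
  Deconjugate: the word is γ·β·γ⁻¹ with γ = s1 s2^-1 (prefix) and γ⁻¹ = s2 s1^-1 (suffix); strip both.
Reduced to β = s3^-1 s1 s2^-1 s1 s2^-1 s1 s2^-1 s1 s2^-1 on 4 strands, 9 crossings.
Compute on β:
Braid: s3^-1 s1 s2^-1 s1 s2^-1 s1 s2^-1 s1 s2^-1 on 4 strands, 9 crossings.
Writhe w = (#positive) - (#negative) = 4 - 5 = -1.
State-sum expansion of <K>. There are 2^9 = 512 states.
Each crossing splits two ways (0=vertical, 1=horizontal). The state's weight is A^(#A-smoothings - #B-smoothings) * d^(loops - 1).
Tabulate the states by total A-exponent and number of loops L (A-exp: L × count):
  A^9: L=5 ×1
  A^7: L=4 ×8, L=6 ×1
  A^5: L=3 ×28, L=5 ×8
  A^3: L=2 ×52, L=4 ×32
  A^1: L=1 ×45, L=3 ×77, L=5 ×4
  A^-1: L=2 ×97, L=4 ×29
  A^-3: L=3 ×80, L=5 ×4
  A^-5: L=4 ×36
  A^-7: L=5 ×9
  A^-9: L=6 ×1
Each group contributes A^e * Σ count * d^(L-1):
Powers of d = -A^2 - A^-2: d^2 = A^4 + 2 + A^-4; d^3 = -A^6 - 3*A^2 - 3*A^-2 - A^-6; d^4 = A^8 + 4*A^4 + 6 + 4*A^-4 + A^-8; d^5 = -A^10 - 5*A^6 - 10*A^2 - 10*A^-2 - 5*A^-6 - A^-10.
  A^9 * (d^4) = A^17 + 4*A^13 + 6*A^9 + 4*A^5 + A
  A^7 * (8*d^3 + d^5) = -A^17 - 13*A^13 - 34*A^9 - 34*A^5 - 13*A - A^-3
  A^5 * (28*d^2 + 8*d^4) = 8*A^13 + 60*A^9 + 104*A^5 + 60*A + 8*A^-3
  A^3 * (52*d + 32*d^3) = -32*A^9 - 148*A^5 - 148*A - 32*A^-3
  A^1 * (45 + 77*d^2 + 4*d^4) = 4*A^9 + 93*A^5 + 223*A + 93*A^-3 + 4*A^-7
  A^-1 * (97*d + 29*d^3) = -29*A^5 - 184*A - 184*A^-3 - 29*A^-7
  A^-3 * (80*d^2 + 4*d^4) = 4*A^5 + 96*A + 184*A^-3 + 96*A^-7 + 4*A^-11
  A^-5 * (36*d^3) = -36*A - 108*A^-3 - 108*A^-7 - 36*A^-11
  A^-7 * (9*d^4) = 9*A + 36*A^-3 + 54*A^-7 + 36*A^-11 + 9*A^-15
  A^-9 * (d^5) = -A - 5*A^-3 - 10*A^-7 - 10*A^-11 - 5*A^-15 - A^-19
Summing the groups: <K> = -A^13 + 4*A^9 - 6*A^5 + 7*A - 9*A^-3 + 7*A^-7 - 6*A^-11 + 4*A^-15 - A^-19
Normalise by the writhe: (-A^3)^(-w) = (-A^3)^(1) = -A^3, so f(A) = -A^3 * <K> = A^16 - 4*A^12 + 6*A^8 - 7*A^4 + 9 - 7*A^-4 + 6*A^-8 - 4*A^-12 + A^-16.
Substitute A = t^(-1/4), i.e. A^e → t^(-e/4): V(t) = t^4 - 4*t^3 + 6*t^2 - 7*t + 9 - 7*t^-1 + 6*t^-2 - 4*t^-3 + t^-4

Answer: t^4 - 4*t^3 + 6*t^2 - 7*t + 9 - 7*t^-1 + 6*t^-2 - 4*t^-3 + t^-4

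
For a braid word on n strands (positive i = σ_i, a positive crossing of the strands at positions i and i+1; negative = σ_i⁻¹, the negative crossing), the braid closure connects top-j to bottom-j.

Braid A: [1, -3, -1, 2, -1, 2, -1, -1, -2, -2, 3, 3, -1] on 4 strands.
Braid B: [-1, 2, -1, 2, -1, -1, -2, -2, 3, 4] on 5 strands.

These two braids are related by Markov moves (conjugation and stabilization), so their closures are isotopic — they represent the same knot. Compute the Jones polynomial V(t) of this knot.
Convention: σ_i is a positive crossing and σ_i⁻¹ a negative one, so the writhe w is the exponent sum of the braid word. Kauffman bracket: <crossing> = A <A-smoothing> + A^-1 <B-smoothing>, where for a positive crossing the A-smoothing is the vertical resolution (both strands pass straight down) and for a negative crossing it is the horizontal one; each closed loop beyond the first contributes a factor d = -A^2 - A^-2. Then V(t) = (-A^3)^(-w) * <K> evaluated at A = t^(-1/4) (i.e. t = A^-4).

2*t^-1 - 2*t^-2 + 3*t^-3 - 3*t^-4 + 2*t^-5 - 2*t^-6 + t^-7

Derivation:
Markov-equivalent braids have isotopic closures, hence identical knot invariants. Strip the Markov moves from each word to reach a common short braid β, then compute V(t) once on β.
Braid A: s1 s3^-1 s1^-1 s2 s1^-1 s2 s1^-1 s1^-1 s2^-1 s2^-1 s3 s3 s1^-1 on 4 strands reduces by inverse Markov moves (closure unchanged at each step):
  Deconjugate: the word is γ·β·γ⁻¹ with γ = s1 (prefix) and γ⁻¹ = s1^-1 (suffix); strip both.
  Deconjugate: the word is γ·β·γ⁻¹ with γ = s3^-1 (prefix) and γ⁻¹ = s3 (suffix); strip both.
  Destabilize: the word has the form β·s3 where s3 occurs only as the final letter (β ∈ B_3); drop it and the last strand → 3 strands.
Reduced to β = s1^-1 s2 s1^-1 s2 s1^-1 s1^-1 s2^-1 s2^-1 on 3 strands, 8 crossings.
Braid B: s1^-1 s2 s1^-1 s2 s1^-1 s1^-1 s2^-1 s2^-1 s3 s4 on 5 strands reduces by inverse Markov moves (closure unchanged at each step):
  Destabilize: the word has the form β·s4 where s4 occurs only as the final letter (β ∈ B_4); drop it and the last strand → 4 strands.
  Destabilize: the word has the form β·s3 where s3 occurs only as the final letter (β ∈ B_3); drop it and the last strand → 3 strands.
Reduced to β = s1^-1 s2 s1^-1 s2 s1^-1 s1^-1 s2^-1 s2^-1 on 3 strands, 8 crossings.
Both give the same β = s1^-1 s2 s1^-1 s2 s1^-1 s1^-1 s2^-1 s2^-1 on 3 strands, so one state sum suffices:
Braid: s1^-1 s2 s1^-1 s2 s1^-1 s1^-1 s2^-1 s2^-1 on 3 strands, 8 crossings.
Writhe w = (#positive) - (#negative) = 2 - 6 = -4.
State-sum expansion of <K>. There are 2^8 = 256 states.
For each crossing: s=0 is the vertical smoothing, s=1 horizontal. Crossing k contributes A^(sign_k * (1 - 2*s_k)); loop factor d = -A^2 - A^-2.
Tabulate the states by total A-exponent and number of loops L (A-exp: L × count):
  A^8: L=5 ×1
  A^6: L=4 ×8
  A^4: L=3 ×26, L=5 ×2
  A^2: L=2 ×41, L=4 ×15
  A^0: L=1 ×26, L=3 ×43, L=5 ×1
  A^-2: L=2 ×47, L=4 ×9
  A^-4: L=1 ×11, L=3 ×16, L=5 ×1
  A^-6: L=2 ×6, L=4 ×2
  A^-8: L=3 ×1
Each group contributes A^e * Σ count * d^(L-1):
Powers of d = -A^2 - A^-2: d^2 = A^4 + 2 + A^-4; d^3 = -A^6 - 3*A^2 - 3*A^-2 - A^-6; d^4 = A^8 + 4*A^4 + 6 + 4*A^-4 + A^-8.
  A^8 * (d^4) = A^16 + 4*A^12 + 6*A^8 + 4*A^4 + 1
  A^6 * (8*d^3) = -8*A^12 - 24*A^8 - 24*A^4 - 8
  A^4 * (26*d^2 + 2*d^4) = 2*A^12 + 34*A^8 + 64*A^4 + 34 + 2*A^-4
  A^2 * (41*d + 15*d^3) = -15*A^8 - 86*A^4 - 86 - 15*A^-4
  A^0 * (26 + 43*d^2 + d^4) = A^8 + 47*A^4 + 118 + 47*A^-4 + A^-8
  A^-2 * (47*d + 9*d^3) = -9*A^4 - 74 - 74*A^-4 - 9*A^-8
  A^-4 * (11 + 16*d^2 + d^4) = A^4 + 20 + 49*A^-4 + 20*A^-8 + A^-12
  A^-6 * (6*d + 2*d^3) = -2 - 12*A^-4 - 12*A^-8 - 2*A^-12
  A^-8 * (d^2) = A^-4 + 2*A^-8 + A^-12
Summing the groups: <K> = A^16 - 2*A^12 + 2*A^8 - 3*A^4 + 3 - 2*A^-4 + 2*A^-8
Normalise by the writhe: (-A^3)^(-w) = (-A^3)^(4) = A^12, so f(A) = A^12 * <K> = A^28 - 2*A^24 + 2*A^20 - 3*A^16 + 3*A^12 - 2*A^8 + 2*A^4.
Substitute A = t^(-1/4), i.e. A^e → t^(-e/4): V(t) = 2*t^-1 - 2*t^-2 + 3*t^-3 - 3*t^-4 + 2*t^-5 - 2*t^-6 + t^-7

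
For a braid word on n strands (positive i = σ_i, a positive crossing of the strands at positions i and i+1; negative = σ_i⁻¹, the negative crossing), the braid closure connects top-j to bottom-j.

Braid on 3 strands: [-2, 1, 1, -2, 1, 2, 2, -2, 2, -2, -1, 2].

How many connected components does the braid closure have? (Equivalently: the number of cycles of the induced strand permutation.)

1

Derivation:
Track the strand permutation on 3 strands, starting from identity.
  step 1: s2^-1 swaps positions 2,3 -> [1 3 2]
  step 2: s1 swaps positions 1,2 -> [3 1 2]
  step 3: s1 swaps positions 1,2 -> [1 3 2]
  step 4: s2^-1 swaps positions 2,3 -> [1 2 3]
  step 5: s1 swaps positions 1,2 -> [2 1 3]
  step 6: s2 swaps positions 2,3 -> [2 3 1]
  step 7: s2 swaps positions 2,3 -> [2 1 3]
  step 8: s2^-1 swaps positions 2,3 -> [2 3 1]
  step 9: s2 swaps positions 2,3 -> [2 1 3]
  step 10: s2^-1 swaps positions 2,3 -> [2 3 1]
  step 11: s1^-1 swaps positions 1,2 -> [3 2 1]
  step 12: s2 swaps positions 2,3 -> [3 1 2]
Final permutation (position -> original strand): [3 1 2]
Closure components = cycle count of this permutation = 1.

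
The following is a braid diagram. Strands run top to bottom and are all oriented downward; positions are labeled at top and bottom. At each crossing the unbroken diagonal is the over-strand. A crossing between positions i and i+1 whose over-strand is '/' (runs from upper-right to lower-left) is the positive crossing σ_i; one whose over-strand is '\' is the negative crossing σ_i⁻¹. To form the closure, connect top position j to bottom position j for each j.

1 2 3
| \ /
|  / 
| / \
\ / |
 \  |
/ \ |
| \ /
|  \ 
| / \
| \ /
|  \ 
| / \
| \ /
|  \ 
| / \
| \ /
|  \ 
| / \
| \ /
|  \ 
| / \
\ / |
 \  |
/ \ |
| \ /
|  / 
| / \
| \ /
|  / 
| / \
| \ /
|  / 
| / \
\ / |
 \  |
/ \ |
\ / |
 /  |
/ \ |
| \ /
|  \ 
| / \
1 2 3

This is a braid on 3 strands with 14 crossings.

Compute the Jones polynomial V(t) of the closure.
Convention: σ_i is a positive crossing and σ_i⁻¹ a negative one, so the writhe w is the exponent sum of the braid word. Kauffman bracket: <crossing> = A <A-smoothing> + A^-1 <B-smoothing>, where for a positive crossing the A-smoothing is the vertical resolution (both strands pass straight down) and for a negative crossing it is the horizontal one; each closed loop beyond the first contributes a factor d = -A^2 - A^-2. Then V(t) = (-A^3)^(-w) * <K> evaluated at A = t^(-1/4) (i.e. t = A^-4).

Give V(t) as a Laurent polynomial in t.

Reading the diagram top to bottom ('/'-over between positions i,i+1 = s_i, '\'-over = s_i^-1): braid word = s2 s1^-1 s2^-1 s2^-1 s2^-1 s2^-1 s2^-1 s1^-1 s2 s2 s2 s1^-1 s1 s2^-1.
The presented braid s2 s1^-1 s2^-1 s2^-1 s2^-1 s2^-1 s2^-1 s1^-1 s2 s2 s2 s1^-1 s1 s2^-1 on 3 strands reduces by inverse Markov moves (closure unchanged at each step):
  Deconjugate: the word is γ·β·γ⁻¹ with γ = s2 s1^-1 (prefix) and γ⁻¹ = s1 s2^-1 (suffix); strip both.
Reduced to β = s2^-1 s2^-1 s2^-1 s2^-1 s2^-1 s1^-1 s2 s2 s2 s1^-1 on 3 strands, 10 crossings.
Compute on β:
Braid: s2^-1 s2^-1 s2^-1 s2^-1 s2^-1 s1^-1 s2 s2 s2 s1^-1 on 3 strands, 10 crossings.
Writhe w = (#positive) - (#negative) = 3 - 7 = -4.
Computing the Kauffman bracket via state sum. There are 2^10 = 1024 states.
Each crossing splits two ways (0=vertical, 1=horizontal). The state's weight is A^(#A-smoothings - #B-smoothings) * d^(loops - 1).
Tabulate the states by total A-exponent and number of loops L (A-exp: L × count):
  A^10: L=6 ×1
  A^8: L=5 ×10
  A^6: L=4 ×35, L=6 ×10
  A^4: L=3 ×60, L=5 ×50, L=7 ×10
  A^2: L=2 ×55, L=4 ×100, L=6 ×50, L=8 ×5
  A^0: L=1 ×25, L=3 ×101, L=5 ×100, L=7 ×25, L=9 ×1
  A^-2: L=2 ×55, L=4 ×100, L=6 ×50, L=8 ×5
  A^-4: L=1 ×6, L=3 ×54, L=5 ×50, L=7 ×10
  A^-6: L=2 ×9, L=4 ×26, L=6 ×10
  A^-8: L=3 ×5, L=5 ×5
  A^-10: L=4 ×1
Each group contributes A^e * Σ count * d^(L-1):
Powers of d = -A^2 - A^-2: d^2 = A^4 + 2 + A^-4; d^3 = -A^6 - 3*A^2 - 3*A^-2 - A^-6; d^4 = A^8 + 4*A^4 + 6 + 4*A^-4 + A^-8; d^5 = -A^10 - 5*A^6 - 10*A^2 - 10*A^-2 - 5*A^-6 - A^-10; d^6 = A^12 + 6*A^8 + 15*A^4 + 20 + 15*A^-4 + 6*A^-8 + A^-12; d^7 = -A^14 - 7*A^10 - 21*A^6 - 35*A^2 - 35*A^-2 - 21*A^-6 - 7*A^-10 - A^-14; d^8 = A^16 + 8*A^12 + 28*A^8 + 56*A^4 + 70 + 56*A^-4 + 28*A^-8 + 8*A^-12 + A^-16.
  A^10 * (d^5) = -A^20 - 5*A^16 - 10*A^12 - 10*A^8 - 5*A^4 - 1
  A^8 * (10*d^4) = 10*A^16 + 40*A^12 + 60*A^8 + 40*A^4 + 10
  A^6 * (35*d^3 + 10*d^5) = -10*A^16 - 85*A^12 - 205*A^8 - 205*A^4 - 85 - 10*A^-4
  A^4 * (60*d^2 + 50*d^4 + 10*d^6) = 10*A^16 + 110*A^12 + 410*A^8 + 620*A^4 + 410 + 110*A^-4 + 10*A^-8
  A^2 * (55*d + 100*d^3 + 50*d^5 + 5*d^7) = -5*A^16 - 85*A^12 - 455*A^8 - 1030*A^4 - 1030 - 455*A^-4 - 85*A^-8 - 5*A^-12
  A^0 * (25 + 101*d^2 + 100*d^4 + 25*d^6 + d^8) = A^16 + 33*A^12 + 278*A^8 + 932*A^4 + 1397 + 932*A^-4 + 278*A^-8 + 33*A^-12 + A^-16
  A^-2 * (55*d + 100*d^3 + 50*d^5 + 5*d^7) = -5*A^12 - 85*A^8 - 455*A^4 - 1030 - 1030*A^-4 - 455*A^-8 - 85*A^-12 - 5*A^-16
  A^-4 * (6 + 54*d^2 + 50*d^4 + 10*d^6) = 10*A^8 + 110*A^4 + 404 + 614*A^-4 + 404*A^-8 + 110*A^-12 + 10*A^-16
  A^-6 * (9*d + 26*d^3 + 10*d^5) = -10*A^4 - 76 - 187*A^-4 - 187*A^-8 - 76*A^-12 - 10*A^-16
  A^-8 * (5*d^2 + 5*d^4) = 5 + 25*A^-4 + 40*A^-8 + 25*A^-12 + 5*A^-16
  A^-10 * (d^3) = -A^-4 - 3*A^-8 - 3*A^-12 - A^-16
Summing the groups: <K> = -A^20 + A^16 - 2*A^12 + 3*A^8 - 3*A^4 + 4 - 2*A^-4 + 2*A^-8 - A^-12
Normalise by the writhe: (-A^3)^(-w) = (-A^3)^(4) = A^12, so f(A) = A^12 * <K> = -A^32 + A^28 - 2*A^24 + 3*A^20 - 3*A^16 + 4*A^12 - 2*A^8 + 2*A^4 - 1.
Substitute A = t^(-1/4), i.e. A^e → t^(-e/4): V(t) = -1 + 2*t^-1 - 2*t^-2 + 4*t^-3 - 3*t^-4 + 3*t^-5 - 2*t^-6 + t^-7 - t^-8

Answer: -1 + 2*t^-1 - 2*t^-2 + 4*t^-3 - 3*t^-4 + 3*t^-5 - 2*t^-6 + t^-7 - t^-8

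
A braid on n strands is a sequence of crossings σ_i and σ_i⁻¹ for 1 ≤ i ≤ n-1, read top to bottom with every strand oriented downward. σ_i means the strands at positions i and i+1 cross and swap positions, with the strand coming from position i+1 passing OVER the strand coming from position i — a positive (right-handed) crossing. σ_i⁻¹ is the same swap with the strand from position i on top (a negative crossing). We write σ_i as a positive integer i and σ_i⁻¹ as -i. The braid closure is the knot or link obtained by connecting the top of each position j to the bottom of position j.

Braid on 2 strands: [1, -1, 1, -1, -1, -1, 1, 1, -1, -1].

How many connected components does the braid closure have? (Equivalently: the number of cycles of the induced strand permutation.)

2

Derivation:
Track the strand permutation on 2 strands, starting from identity.
  step 1: s1 swaps positions 1,2 -> [2 1]
  step 2: s1^-1 swaps positions 1,2 -> [1 2]
  step 3: s1 swaps positions 1,2 -> [2 1]
  step 4: s1^-1 swaps positions 1,2 -> [1 2]
  step 5: s1^-1 swaps positions 1,2 -> [2 1]
  step 6: s1^-1 swaps positions 1,2 -> [1 2]
  step 7: s1 swaps positions 1,2 -> [2 1]
  step 8: s1 swaps positions 1,2 -> [1 2]
  step 9: s1^-1 swaps positions 1,2 -> [2 1]
  step 10: s1^-1 swaps positions 1,2 -> [1 2]
Final permutation (position -> original strand): [1 2]
Closure components = cycle count of this permutation = 2.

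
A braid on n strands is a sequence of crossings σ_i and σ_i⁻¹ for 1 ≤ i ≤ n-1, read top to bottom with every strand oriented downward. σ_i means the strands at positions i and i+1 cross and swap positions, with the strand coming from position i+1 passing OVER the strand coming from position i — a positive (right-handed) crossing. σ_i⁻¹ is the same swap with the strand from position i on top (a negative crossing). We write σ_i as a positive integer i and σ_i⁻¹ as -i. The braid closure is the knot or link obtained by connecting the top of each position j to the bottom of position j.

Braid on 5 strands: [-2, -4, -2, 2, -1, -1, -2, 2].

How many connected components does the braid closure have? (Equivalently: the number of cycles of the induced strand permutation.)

Track the strand permutation on 5 strands, starting from identity.
  step 1: s2^-1 swaps positions 2,3 -> [1 3 2 4 5]
  step 2: s4^-1 swaps positions 4,5 -> [1 3 2 5 4]
  step 3: s2^-1 swaps positions 2,3 -> [1 2 3 5 4]
  step 4: s2 swaps positions 2,3 -> [1 3 2 5 4]
  step 5: s1^-1 swaps positions 1,2 -> [3 1 2 5 4]
  step 6: s1^-1 swaps positions 1,2 -> [1 3 2 5 4]
  step 7: s2^-1 swaps positions 2,3 -> [1 2 3 5 4]
  step 8: s2 swaps positions 2,3 -> [1 3 2 5 4]
Final permutation (position -> original strand): [1 3 2 5 4]
Closure components = cycle count of this permutation = 3.

Answer: 3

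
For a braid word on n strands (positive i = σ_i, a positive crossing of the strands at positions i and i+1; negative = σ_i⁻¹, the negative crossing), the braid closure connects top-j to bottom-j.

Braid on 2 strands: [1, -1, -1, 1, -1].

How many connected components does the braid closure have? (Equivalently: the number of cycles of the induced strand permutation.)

1

Derivation:
Track the strand permutation on 2 strands, starting from identity.
  step 1: s1 swaps positions 1,2 -> [2 1]
  step 2: s1^-1 swaps positions 1,2 -> [1 2]
  step 3: s1^-1 swaps positions 1,2 -> [2 1]
  step 4: s1 swaps positions 1,2 -> [1 2]
  step 5: s1^-1 swaps positions 1,2 -> [2 1]
Final permutation (position -> original strand): [2 1]
Closure components = cycle count of this permutation = 1.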